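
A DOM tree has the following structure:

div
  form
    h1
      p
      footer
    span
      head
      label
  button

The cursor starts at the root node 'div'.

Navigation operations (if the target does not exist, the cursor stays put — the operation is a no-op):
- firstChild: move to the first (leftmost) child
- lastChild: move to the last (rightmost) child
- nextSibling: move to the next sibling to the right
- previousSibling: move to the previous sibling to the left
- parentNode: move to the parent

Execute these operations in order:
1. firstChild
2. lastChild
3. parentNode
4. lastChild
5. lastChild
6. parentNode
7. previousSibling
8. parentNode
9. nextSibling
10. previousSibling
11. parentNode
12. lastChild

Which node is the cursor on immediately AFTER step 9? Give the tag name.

After 1 (firstChild): form
After 2 (lastChild): span
After 3 (parentNode): form
After 4 (lastChild): span
After 5 (lastChild): label
After 6 (parentNode): span
After 7 (previousSibling): h1
After 8 (parentNode): form
After 9 (nextSibling): button

Answer: button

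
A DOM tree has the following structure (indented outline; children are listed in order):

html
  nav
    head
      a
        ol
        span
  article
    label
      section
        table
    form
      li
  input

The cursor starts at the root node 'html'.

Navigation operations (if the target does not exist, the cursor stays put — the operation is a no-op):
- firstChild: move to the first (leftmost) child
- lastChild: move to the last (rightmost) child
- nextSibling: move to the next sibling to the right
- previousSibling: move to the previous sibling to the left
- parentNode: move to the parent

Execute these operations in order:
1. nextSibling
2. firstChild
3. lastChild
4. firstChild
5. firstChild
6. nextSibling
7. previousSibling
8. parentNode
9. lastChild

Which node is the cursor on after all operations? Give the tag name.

After 1 (nextSibling): html (no-op, stayed)
After 2 (firstChild): nav
After 3 (lastChild): head
After 4 (firstChild): a
After 5 (firstChild): ol
After 6 (nextSibling): span
After 7 (previousSibling): ol
After 8 (parentNode): a
After 9 (lastChild): span

Answer: span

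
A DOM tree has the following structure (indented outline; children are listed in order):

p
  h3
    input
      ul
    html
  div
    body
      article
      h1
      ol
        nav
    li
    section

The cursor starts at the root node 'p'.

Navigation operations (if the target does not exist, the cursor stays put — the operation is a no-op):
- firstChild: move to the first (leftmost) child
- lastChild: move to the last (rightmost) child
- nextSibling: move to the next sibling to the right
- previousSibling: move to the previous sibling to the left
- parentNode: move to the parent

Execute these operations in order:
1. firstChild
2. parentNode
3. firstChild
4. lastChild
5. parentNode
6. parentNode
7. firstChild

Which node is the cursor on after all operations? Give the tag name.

After 1 (firstChild): h3
After 2 (parentNode): p
After 3 (firstChild): h3
After 4 (lastChild): html
After 5 (parentNode): h3
After 6 (parentNode): p
After 7 (firstChild): h3

Answer: h3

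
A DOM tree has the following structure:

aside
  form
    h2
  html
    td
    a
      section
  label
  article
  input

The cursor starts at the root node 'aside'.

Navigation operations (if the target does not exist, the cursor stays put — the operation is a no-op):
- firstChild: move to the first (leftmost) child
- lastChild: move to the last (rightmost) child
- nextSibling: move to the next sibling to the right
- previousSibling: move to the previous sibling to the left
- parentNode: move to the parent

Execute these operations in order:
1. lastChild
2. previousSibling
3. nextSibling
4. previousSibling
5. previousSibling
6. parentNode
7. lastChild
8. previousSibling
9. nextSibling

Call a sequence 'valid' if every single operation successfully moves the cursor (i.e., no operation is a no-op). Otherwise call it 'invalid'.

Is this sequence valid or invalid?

After 1 (lastChild): input
After 2 (previousSibling): article
After 3 (nextSibling): input
After 4 (previousSibling): article
After 5 (previousSibling): label
After 6 (parentNode): aside
After 7 (lastChild): input
After 8 (previousSibling): article
After 9 (nextSibling): input

Answer: valid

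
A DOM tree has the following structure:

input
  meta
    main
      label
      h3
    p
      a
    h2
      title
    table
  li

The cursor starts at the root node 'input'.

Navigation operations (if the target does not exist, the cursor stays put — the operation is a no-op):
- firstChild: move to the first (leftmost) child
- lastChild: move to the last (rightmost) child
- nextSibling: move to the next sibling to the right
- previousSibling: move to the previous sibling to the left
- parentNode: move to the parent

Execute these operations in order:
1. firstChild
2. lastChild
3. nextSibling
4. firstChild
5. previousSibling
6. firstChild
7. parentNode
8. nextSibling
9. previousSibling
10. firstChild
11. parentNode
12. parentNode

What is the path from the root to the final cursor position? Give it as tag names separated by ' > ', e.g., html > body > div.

Answer: input > meta

Derivation:
After 1 (firstChild): meta
After 2 (lastChild): table
After 3 (nextSibling): table (no-op, stayed)
After 4 (firstChild): table (no-op, stayed)
After 5 (previousSibling): h2
After 6 (firstChild): title
After 7 (parentNode): h2
After 8 (nextSibling): table
After 9 (previousSibling): h2
After 10 (firstChild): title
After 11 (parentNode): h2
After 12 (parentNode): meta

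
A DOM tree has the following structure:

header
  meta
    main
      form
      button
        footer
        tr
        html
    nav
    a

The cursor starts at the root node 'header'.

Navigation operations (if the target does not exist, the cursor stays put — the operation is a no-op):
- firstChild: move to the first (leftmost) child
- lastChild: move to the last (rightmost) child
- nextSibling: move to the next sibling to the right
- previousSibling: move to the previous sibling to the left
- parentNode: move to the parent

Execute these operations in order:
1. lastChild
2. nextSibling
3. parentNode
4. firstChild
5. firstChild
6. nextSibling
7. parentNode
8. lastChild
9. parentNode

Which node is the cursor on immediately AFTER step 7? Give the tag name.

After 1 (lastChild): meta
After 2 (nextSibling): meta (no-op, stayed)
After 3 (parentNode): header
After 4 (firstChild): meta
After 5 (firstChild): main
After 6 (nextSibling): nav
After 7 (parentNode): meta

Answer: meta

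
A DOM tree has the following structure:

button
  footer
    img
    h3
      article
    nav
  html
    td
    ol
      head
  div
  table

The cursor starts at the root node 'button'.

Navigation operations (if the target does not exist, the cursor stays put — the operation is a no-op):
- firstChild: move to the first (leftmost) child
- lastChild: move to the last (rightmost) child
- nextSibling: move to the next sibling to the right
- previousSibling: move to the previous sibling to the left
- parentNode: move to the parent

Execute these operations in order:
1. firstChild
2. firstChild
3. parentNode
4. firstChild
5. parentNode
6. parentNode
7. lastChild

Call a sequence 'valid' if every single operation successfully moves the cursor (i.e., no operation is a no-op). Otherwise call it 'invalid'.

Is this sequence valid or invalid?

Answer: valid

Derivation:
After 1 (firstChild): footer
After 2 (firstChild): img
After 3 (parentNode): footer
After 4 (firstChild): img
After 5 (parentNode): footer
After 6 (parentNode): button
After 7 (lastChild): table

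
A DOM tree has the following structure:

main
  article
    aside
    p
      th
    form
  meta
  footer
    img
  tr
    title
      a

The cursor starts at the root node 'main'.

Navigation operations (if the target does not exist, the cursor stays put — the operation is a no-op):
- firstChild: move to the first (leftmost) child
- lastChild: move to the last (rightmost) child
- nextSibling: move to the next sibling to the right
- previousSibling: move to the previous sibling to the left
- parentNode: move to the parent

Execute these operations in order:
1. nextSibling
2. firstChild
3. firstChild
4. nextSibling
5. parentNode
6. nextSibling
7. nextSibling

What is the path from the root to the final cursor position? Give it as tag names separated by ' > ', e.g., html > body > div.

After 1 (nextSibling): main (no-op, stayed)
After 2 (firstChild): article
After 3 (firstChild): aside
After 4 (nextSibling): p
After 5 (parentNode): article
After 6 (nextSibling): meta
After 7 (nextSibling): footer

Answer: main > footer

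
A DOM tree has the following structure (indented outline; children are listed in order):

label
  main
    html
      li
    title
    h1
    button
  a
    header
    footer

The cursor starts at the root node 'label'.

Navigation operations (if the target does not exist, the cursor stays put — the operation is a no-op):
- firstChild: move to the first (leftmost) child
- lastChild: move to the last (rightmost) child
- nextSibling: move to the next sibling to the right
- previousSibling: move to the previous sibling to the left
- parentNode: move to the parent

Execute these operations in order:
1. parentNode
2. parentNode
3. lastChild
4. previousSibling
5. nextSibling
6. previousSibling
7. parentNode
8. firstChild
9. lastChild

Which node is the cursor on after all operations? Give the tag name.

After 1 (parentNode): label (no-op, stayed)
After 2 (parentNode): label (no-op, stayed)
After 3 (lastChild): a
After 4 (previousSibling): main
After 5 (nextSibling): a
After 6 (previousSibling): main
After 7 (parentNode): label
After 8 (firstChild): main
After 9 (lastChild): button

Answer: button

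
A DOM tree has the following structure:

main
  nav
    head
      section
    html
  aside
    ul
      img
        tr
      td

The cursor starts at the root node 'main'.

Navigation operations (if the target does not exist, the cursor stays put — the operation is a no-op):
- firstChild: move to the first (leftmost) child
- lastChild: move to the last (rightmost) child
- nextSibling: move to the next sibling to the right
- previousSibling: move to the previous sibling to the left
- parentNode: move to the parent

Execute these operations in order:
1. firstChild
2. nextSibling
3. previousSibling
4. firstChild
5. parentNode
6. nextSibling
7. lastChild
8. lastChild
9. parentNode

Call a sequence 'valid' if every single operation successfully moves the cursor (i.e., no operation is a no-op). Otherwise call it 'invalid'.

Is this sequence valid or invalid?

After 1 (firstChild): nav
After 2 (nextSibling): aside
After 3 (previousSibling): nav
After 4 (firstChild): head
After 5 (parentNode): nav
After 6 (nextSibling): aside
After 7 (lastChild): ul
After 8 (lastChild): td
After 9 (parentNode): ul

Answer: valid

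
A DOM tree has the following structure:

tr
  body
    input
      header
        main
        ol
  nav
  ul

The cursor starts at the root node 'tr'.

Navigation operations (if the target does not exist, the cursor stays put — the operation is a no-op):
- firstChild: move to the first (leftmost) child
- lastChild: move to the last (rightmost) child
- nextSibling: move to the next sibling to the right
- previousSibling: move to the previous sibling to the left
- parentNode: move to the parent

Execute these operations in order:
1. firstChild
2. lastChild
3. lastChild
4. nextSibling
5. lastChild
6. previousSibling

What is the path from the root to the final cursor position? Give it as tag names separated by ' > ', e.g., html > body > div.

Answer: tr > body > input > header > main

Derivation:
After 1 (firstChild): body
After 2 (lastChild): input
After 3 (lastChild): header
After 4 (nextSibling): header (no-op, stayed)
After 5 (lastChild): ol
After 6 (previousSibling): main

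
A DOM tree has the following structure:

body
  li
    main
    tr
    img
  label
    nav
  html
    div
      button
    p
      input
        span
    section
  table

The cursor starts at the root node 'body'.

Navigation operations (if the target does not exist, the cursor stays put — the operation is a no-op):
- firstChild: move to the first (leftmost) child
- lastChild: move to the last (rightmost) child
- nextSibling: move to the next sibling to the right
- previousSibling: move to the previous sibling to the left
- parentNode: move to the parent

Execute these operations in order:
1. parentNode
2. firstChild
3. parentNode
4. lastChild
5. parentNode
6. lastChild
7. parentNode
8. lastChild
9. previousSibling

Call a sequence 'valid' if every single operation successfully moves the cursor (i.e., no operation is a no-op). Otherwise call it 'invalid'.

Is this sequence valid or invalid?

Answer: invalid

Derivation:
After 1 (parentNode): body (no-op, stayed)
After 2 (firstChild): li
After 3 (parentNode): body
After 4 (lastChild): table
After 5 (parentNode): body
After 6 (lastChild): table
After 7 (parentNode): body
After 8 (lastChild): table
After 9 (previousSibling): html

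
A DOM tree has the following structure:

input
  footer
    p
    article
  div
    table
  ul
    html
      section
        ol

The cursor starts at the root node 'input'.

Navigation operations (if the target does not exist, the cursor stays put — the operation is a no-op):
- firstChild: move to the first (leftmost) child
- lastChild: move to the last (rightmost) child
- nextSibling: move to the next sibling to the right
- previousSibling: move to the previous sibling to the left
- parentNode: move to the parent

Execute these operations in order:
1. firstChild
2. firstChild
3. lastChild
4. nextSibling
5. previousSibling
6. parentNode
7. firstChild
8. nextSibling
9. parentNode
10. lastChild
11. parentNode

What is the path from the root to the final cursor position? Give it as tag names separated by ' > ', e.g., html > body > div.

Answer: input > footer

Derivation:
After 1 (firstChild): footer
After 2 (firstChild): p
After 3 (lastChild): p (no-op, stayed)
After 4 (nextSibling): article
After 5 (previousSibling): p
After 6 (parentNode): footer
After 7 (firstChild): p
After 8 (nextSibling): article
After 9 (parentNode): footer
After 10 (lastChild): article
After 11 (parentNode): footer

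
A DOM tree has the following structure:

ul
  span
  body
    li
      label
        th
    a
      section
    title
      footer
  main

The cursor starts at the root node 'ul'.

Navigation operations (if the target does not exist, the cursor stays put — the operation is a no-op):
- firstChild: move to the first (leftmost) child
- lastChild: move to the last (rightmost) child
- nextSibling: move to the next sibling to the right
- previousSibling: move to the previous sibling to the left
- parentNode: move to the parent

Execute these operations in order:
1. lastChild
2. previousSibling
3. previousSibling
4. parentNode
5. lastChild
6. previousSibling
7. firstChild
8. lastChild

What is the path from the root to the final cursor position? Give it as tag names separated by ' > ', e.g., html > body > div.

After 1 (lastChild): main
After 2 (previousSibling): body
After 3 (previousSibling): span
After 4 (parentNode): ul
After 5 (lastChild): main
After 6 (previousSibling): body
After 7 (firstChild): li
After 8 (lastChild): label

Answer: ul > body > li > label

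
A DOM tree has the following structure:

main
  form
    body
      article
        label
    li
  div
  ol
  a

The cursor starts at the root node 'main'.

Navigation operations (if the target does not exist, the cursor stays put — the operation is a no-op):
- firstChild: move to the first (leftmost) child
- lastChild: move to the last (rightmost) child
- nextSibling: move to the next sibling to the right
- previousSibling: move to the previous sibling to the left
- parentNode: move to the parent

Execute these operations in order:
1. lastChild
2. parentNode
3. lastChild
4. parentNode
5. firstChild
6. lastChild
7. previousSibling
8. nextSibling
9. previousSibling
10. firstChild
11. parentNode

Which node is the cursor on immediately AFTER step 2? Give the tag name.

Answer: main

Derivation:
After 1 (lastChild): a
After 2 (parentNode): main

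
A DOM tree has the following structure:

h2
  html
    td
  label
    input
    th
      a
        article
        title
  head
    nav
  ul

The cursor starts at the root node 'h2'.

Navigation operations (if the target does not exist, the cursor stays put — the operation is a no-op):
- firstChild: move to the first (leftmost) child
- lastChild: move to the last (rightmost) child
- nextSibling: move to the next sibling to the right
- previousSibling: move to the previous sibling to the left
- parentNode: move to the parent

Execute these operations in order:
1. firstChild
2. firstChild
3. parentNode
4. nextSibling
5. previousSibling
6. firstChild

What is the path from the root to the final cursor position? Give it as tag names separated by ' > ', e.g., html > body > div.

After 1 (firstChild): html
After 2 (firstChild): td
After 3 (parentNode): html
After 4 (nextSibling): label
After 5 (previousSibling): html
After 6 (firstChild): td

Answer: h2 > html > td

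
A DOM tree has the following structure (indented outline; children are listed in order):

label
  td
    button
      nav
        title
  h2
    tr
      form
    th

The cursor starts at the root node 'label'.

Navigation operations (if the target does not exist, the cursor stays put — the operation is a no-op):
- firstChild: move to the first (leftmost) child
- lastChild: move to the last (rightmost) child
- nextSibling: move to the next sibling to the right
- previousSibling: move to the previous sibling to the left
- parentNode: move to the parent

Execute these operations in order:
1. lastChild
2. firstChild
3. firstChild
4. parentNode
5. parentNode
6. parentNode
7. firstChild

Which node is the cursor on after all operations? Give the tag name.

Answer: td

Derivation:
After 1 (lastChild): h2
After 2 (firstChild): tr
After 3 (firstChild): form
After 4 (parentNode): tr
After 5 (parentNode): h2
After 6 (parentNode): label
After 7 (firstChild): td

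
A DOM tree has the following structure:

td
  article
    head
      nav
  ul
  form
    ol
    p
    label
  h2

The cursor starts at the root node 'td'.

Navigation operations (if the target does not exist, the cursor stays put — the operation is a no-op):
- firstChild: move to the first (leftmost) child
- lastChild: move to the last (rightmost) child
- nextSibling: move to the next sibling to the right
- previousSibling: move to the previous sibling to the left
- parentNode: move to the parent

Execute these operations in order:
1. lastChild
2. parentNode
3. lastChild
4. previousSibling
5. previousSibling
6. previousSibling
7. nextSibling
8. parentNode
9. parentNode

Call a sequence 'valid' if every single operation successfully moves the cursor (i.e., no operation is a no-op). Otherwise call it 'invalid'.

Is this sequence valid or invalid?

After 1 (lastChild): h2
After 2 (parentNode): td
After 3 (lastChild): h2
After 4 (previousSibling): form
After 5 (previousSibling): ul
After 6 (previousSibling): article
After 7 (nextSibling): ul
After 8 (parentNode): td
After 9 (parentNode): td (no-op, stayed)

Answer: invalid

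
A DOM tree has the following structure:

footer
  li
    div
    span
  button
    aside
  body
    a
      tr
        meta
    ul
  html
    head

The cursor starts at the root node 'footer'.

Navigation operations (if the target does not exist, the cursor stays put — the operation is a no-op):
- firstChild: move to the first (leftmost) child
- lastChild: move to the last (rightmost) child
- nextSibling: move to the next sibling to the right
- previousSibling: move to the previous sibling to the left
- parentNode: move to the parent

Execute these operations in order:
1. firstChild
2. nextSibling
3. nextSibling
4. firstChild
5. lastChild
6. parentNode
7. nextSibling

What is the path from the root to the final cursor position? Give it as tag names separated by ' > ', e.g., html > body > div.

Answer: footer > body > ul

Derivation:
After 1 (firstChild): li
After 2 (nextSibling): button
After 3 (nextSibling): body
After 4 (firstChild): a
After 5 (lastChild): tr
After 6 (parentNode): a
After 7 (nextSibling): ul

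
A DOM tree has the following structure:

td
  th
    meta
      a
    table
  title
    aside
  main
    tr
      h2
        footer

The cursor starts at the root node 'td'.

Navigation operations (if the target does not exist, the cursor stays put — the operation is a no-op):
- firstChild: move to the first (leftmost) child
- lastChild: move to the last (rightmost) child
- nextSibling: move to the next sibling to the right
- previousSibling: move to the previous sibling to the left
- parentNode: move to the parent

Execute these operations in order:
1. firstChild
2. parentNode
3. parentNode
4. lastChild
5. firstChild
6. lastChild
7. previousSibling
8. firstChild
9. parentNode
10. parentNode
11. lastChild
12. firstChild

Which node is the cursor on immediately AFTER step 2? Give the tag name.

Answer: td

Derivation:
After 1 (firstChild): th
After 2 (parentNode): td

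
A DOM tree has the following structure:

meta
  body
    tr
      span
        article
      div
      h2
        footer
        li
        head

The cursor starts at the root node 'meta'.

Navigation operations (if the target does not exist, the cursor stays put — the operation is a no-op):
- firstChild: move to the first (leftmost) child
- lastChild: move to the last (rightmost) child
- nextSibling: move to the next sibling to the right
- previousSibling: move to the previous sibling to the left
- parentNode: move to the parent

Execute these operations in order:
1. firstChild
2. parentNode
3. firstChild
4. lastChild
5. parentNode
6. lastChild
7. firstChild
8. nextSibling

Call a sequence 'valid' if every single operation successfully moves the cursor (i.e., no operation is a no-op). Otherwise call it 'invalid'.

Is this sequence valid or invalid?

After 1 (firstChild): body
After 2 (parentNode): meta
After 3 (firstChild): body
After 4 (lastChild): tr
After 5 (parentNode): body
After 6 (lastChild): tr
After 7 (firstChild): span
After 8 (nextSibling): div

Answer: valid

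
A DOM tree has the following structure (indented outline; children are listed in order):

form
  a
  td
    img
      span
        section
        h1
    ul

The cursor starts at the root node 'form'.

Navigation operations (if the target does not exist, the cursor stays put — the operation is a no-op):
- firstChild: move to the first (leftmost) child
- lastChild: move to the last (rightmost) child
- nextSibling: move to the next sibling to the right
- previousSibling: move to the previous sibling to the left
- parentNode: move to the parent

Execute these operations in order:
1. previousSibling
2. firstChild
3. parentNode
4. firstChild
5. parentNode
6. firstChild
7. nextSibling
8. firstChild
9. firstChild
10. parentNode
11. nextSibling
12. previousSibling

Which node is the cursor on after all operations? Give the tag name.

Answer: img

Derivation:
After 1 (previousSibling): form (no-op, stayed)
After 2 (firstChild): a
After 3 (parentNode): form
After 4 (firstChild): a
After 5 (parentNode): form
After 6 (firstChild): a
After 7 (nextSibling): td
After 8 (firstChild): img
After 9 (firstChild): span
After 10 (parentNode): img
After 11 (nextSibling): ul
After 12 (previousSibling): img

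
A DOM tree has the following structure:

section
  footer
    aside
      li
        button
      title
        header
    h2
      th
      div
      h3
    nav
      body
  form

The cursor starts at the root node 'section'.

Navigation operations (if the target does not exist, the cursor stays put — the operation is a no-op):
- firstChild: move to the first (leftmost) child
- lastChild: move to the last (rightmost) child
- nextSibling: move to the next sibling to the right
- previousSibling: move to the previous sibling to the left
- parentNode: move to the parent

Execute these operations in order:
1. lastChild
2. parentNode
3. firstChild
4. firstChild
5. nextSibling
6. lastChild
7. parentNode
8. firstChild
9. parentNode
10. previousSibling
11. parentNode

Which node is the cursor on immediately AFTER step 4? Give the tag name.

Answer: aside

Derivation:
After 1 (lastChild): form
After 2 (parentNode): section
After 3 (firstChild): footer
After 4 (firstChild): aside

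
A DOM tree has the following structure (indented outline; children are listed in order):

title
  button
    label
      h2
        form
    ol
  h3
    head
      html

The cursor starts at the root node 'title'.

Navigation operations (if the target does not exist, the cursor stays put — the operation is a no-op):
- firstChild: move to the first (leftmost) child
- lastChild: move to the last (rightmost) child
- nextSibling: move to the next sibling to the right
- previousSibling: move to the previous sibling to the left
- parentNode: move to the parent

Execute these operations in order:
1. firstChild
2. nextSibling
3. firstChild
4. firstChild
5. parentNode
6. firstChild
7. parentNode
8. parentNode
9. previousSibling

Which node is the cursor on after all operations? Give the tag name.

Answer: button

Derivation:
After 1 (firstChild): button
After 2 (nextSibling): h3
After 3 (firstChild): head
After 4 (firstChild): html
After 5 (parentNode): head
After 6 (firstChild): html
After 7 (parentNode): head
After 8 (parentNode): h3
After 9 (previousSibling): button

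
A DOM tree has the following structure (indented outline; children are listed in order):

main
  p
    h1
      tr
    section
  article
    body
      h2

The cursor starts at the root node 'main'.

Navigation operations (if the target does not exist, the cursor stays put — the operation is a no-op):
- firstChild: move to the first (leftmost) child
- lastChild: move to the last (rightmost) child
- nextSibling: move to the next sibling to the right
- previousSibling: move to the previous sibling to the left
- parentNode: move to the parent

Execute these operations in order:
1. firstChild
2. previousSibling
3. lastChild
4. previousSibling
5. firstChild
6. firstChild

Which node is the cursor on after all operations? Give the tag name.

Answer: tr

Derivation:
After 1 (firstChild): p
After 2 (previousSibling): p (no-op, stayed)
After 3 (lastChild): section
After 4 (previousSibling): h1
After 5 (firstChild): tr
After 6 (firstChild): tr (no-op, stayed)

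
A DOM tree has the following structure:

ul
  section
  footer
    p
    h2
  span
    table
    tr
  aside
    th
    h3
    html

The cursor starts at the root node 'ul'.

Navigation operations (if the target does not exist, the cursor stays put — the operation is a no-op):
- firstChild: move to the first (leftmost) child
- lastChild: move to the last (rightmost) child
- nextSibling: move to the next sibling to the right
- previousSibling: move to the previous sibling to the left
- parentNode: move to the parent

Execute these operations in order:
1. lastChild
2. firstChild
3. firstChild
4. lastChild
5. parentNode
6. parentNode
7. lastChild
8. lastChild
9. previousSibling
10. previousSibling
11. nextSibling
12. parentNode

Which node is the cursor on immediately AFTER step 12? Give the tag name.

Answer: aside

Derivation:
After 1 (lastChild): aside
After 2 (firstChild): th
After 3 (firstChild): th (no-op, stayed)
After 4 (lastChild): th (no-op, stayed)
After 5 (parentNode): aside
After 6 (parentNode): ul
After 7 (lastChild): aside
After 8 (lastChild): html
After 9 (previousSibling): h3
After 10 (previousSibling): th
After 11 (nextSibling): h3
After 12 (parentNode): aside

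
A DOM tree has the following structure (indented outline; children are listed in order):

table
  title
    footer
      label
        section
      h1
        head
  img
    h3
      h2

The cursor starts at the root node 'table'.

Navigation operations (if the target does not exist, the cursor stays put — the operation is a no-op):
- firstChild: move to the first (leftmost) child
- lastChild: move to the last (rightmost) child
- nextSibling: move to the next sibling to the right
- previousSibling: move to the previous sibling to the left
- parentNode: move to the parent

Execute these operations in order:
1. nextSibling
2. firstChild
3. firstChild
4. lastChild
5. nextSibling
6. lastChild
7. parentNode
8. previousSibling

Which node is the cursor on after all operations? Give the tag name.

Answer: label

Derivation:
After 1 (nextSibling): table (no-op, stayed)
After 2 (firstChild): title
After 3 (firstChild): footer
After 4 (lastChild): h1
After 5 (nextSibling): h1 (no-op, stayed)
After 6 (lastChild): head
After 7 (parentNode): h1
After 8 (previousSibling): label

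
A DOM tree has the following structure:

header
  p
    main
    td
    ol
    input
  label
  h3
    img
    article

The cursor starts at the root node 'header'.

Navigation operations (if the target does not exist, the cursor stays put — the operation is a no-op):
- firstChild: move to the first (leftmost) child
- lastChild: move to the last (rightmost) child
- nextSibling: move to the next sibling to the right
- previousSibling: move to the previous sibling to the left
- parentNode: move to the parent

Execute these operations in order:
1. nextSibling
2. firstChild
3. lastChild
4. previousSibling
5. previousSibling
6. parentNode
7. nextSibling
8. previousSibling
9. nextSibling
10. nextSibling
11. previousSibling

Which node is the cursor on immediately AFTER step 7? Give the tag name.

Answer: label

Derivation:
After 1 (nextSibling): header (no-op, stayed)
After 2 (firstChild): p
After 3 (lastChild): input
After 4 (previousSibling): ol
After 5 (previousSibling): td
After 6 (parentNode): p
After 7 (nextSibling): label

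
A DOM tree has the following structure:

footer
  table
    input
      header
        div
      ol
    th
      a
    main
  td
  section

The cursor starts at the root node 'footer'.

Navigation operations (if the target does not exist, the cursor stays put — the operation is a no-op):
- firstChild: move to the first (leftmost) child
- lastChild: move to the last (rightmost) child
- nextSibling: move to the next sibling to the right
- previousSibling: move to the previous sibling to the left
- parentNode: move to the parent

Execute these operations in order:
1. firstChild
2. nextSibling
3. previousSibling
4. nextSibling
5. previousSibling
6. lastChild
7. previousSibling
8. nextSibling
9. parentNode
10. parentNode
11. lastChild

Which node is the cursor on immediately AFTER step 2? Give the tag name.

After 1 (firstChild): table
After 2 (nextSibling): td

Answer: td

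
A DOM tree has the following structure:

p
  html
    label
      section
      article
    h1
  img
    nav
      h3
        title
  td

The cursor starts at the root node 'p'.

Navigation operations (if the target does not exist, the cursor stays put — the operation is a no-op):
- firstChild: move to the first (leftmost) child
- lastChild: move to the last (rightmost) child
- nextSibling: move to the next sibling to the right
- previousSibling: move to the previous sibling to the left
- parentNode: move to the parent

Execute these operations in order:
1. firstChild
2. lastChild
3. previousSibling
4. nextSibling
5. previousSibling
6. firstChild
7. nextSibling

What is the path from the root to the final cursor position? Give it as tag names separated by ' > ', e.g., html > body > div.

After 1 (firstChild): html
After 2 (lastChild): h1
After 3 (previousSibling): label
After 4 (nextSibling): h1
After 5 (previousSibling): label
After 6 (firstChild): section
After 7 (nextSibling): article

Answer: p > html > label > article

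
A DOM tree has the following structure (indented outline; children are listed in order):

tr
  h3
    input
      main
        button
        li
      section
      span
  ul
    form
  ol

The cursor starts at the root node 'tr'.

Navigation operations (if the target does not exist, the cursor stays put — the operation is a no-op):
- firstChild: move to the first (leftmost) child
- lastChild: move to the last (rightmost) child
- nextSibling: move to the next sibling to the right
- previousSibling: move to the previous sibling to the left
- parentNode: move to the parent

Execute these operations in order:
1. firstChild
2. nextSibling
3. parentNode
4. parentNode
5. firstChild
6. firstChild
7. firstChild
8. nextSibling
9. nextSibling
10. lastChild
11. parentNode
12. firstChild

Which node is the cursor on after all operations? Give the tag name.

After 1 (firstChild): h3
After 2 (nextSibling): ul
After 3 (parentNode): tr
After 4 (parentNode): tr (no-op, stayed)
After 5 (firstChild): h3
After 6 (firstChild): input
After 7 (firstChild): main
After 8 (nextSibling): section
After 9 (nextSibling): span
After 10 (lastChild): span (no-op, stayed)
After 11 (parentNode): input
After 12 (firstChild): main

Answer: main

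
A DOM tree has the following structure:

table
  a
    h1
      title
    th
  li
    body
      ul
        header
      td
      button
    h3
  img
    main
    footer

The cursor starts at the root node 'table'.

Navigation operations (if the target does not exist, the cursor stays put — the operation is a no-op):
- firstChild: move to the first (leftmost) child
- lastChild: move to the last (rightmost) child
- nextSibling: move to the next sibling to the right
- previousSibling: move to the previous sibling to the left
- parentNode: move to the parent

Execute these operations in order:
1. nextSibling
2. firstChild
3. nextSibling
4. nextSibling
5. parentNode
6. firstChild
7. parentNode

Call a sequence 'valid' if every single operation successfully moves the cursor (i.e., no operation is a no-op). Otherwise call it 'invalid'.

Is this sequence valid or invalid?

Answer: invalid

Derivation:
After 1 (nextSibling): table (no-op, stayed)
After 2 (firstChild): a
After 3 (nextSibling): li
After 4 (nextSibling): img
After 5 (parentNode): table
After 6 (firstChild): a
After 7 (parentNode): table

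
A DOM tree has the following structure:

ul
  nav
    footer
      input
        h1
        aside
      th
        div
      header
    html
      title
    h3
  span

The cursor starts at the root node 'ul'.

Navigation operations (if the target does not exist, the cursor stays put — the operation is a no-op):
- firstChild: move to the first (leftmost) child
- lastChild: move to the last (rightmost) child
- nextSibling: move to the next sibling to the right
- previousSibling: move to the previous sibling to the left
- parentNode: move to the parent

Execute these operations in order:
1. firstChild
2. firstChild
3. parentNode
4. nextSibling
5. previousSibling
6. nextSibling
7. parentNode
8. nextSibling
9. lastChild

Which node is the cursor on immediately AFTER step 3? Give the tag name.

Answer: nav

Derivation:
After 1 (firstChild): nav
After 2 (firstChild): footer
After 3 (parentNode): nav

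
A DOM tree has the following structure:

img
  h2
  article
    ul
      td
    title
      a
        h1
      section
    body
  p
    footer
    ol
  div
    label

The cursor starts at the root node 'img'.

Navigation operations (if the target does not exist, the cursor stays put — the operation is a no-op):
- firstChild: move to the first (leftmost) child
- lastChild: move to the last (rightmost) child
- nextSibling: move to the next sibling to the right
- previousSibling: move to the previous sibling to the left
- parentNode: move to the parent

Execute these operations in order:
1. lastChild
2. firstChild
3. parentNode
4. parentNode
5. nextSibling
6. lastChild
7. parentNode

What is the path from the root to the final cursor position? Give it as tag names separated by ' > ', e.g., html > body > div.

After 1 (lastChild): div
After 2 (firstChild): label
After 3 (parentNode): div
After 4 (parentNode): img
After 5 (nextSibling): img (no-op, stayed)
After 6 (lastChild): div
After 7 (parentNode): img

Answer: img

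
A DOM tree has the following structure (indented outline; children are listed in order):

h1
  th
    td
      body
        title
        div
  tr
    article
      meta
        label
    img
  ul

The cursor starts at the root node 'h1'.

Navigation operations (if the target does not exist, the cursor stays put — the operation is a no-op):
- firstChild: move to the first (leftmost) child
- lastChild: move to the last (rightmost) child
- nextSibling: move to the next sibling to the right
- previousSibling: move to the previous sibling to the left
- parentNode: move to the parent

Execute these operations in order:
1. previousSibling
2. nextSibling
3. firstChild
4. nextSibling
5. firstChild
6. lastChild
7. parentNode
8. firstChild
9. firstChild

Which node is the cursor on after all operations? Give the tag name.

Answer: label

Derivation:
After 1 (previousSibling): h1 (no-op, stayed)
After 2 (nextSibling): h1 (no-op, stayed)
After 3 (firstChild): th
After 4 (nextSibling): tr
After 5 (firstChild): article
After 6 (lastChild): meta
After 7 (parentNode): article
After 8 (firstChild): meta
After 9 (firstChild): label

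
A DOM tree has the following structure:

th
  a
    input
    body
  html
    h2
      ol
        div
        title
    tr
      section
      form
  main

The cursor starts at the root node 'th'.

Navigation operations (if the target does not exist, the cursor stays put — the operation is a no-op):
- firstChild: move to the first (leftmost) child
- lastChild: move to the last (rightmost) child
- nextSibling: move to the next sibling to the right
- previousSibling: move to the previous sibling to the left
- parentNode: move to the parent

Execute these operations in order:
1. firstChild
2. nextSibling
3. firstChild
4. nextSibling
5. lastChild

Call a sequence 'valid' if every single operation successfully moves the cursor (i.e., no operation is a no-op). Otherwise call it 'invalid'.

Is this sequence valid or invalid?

After 1 (firstChild): a
After 2 (nextSibling): html
After 3 (firstChild): h2
After 4 (nextSibling): tr
After 5 (lastChild): form

Answer: valid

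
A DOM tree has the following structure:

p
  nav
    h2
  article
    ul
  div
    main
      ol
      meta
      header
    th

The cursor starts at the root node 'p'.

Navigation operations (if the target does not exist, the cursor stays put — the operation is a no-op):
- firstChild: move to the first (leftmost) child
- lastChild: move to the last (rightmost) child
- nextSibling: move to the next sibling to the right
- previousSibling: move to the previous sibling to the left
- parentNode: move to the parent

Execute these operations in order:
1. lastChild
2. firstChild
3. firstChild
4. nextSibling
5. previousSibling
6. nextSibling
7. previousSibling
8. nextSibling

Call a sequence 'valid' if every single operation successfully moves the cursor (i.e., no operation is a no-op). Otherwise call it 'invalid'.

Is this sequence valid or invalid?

Answer: valid

Derivation:
After 1 (lastChild): div
After 2 (firstChild): main
After 3 (firstChild): ol
After 4 (nextSibling): meta
After 5 (previousSibling): ol
After 6 (nextSibling): meta
After 7 (previousSibling): ol
After 8 (nextSibling): meta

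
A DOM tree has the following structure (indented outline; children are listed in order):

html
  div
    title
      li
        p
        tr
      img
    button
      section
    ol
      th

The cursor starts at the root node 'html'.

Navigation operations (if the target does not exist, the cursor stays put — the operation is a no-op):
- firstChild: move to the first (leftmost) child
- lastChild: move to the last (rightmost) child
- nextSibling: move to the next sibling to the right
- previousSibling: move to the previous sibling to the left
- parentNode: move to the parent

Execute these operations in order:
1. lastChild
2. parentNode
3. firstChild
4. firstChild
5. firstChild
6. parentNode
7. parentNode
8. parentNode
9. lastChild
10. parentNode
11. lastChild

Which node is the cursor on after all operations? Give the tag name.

Answer: div

Derivation:
After 1 (lastChild): div
After 2 (parentNode): html
After 3 (firstChild): div
After 4 (firstChild): title
After 5 (firstChild): li
After 6 (parentNode): title
After 7 (parentNode): div
After 8 (parentNode): html
After 9 (lastChild): div
After 10 (parentNode): html
After 11 (lastChild): div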